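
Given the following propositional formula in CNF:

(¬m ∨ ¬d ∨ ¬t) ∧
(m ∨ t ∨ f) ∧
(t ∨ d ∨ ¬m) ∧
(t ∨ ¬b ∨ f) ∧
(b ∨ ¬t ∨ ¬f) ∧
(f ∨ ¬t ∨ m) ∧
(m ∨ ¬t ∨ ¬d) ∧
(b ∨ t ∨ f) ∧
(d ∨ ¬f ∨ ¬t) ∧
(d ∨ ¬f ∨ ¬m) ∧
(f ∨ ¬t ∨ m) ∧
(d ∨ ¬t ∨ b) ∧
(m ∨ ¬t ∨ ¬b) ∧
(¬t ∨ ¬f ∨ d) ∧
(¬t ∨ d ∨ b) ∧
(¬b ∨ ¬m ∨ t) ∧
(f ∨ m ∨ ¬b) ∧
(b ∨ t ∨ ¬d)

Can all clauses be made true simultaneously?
Yes

Yes, the formula is satisfiable.

One satisfying assignment is: f=True, b=False, t=False, m=False, d=False

Verification: With this assignment, all 18 clauses evaluate to true.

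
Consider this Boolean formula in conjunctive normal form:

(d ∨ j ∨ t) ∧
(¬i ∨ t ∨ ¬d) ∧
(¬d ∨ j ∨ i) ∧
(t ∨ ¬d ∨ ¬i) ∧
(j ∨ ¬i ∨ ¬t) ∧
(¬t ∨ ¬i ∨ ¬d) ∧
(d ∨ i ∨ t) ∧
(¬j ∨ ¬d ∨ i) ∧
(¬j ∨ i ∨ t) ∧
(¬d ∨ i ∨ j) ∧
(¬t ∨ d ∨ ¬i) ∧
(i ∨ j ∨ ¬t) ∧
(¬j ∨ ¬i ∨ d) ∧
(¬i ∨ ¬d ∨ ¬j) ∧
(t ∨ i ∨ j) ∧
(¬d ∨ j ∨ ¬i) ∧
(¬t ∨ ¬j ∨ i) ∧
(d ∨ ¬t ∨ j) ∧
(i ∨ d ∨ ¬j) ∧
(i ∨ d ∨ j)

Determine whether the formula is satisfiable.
No

No, the formula is not satisfiable.

No assignment of truth values to the variables can make all 20 clauses true simultaneously.

The formula is UNSAT (unsatisfiable).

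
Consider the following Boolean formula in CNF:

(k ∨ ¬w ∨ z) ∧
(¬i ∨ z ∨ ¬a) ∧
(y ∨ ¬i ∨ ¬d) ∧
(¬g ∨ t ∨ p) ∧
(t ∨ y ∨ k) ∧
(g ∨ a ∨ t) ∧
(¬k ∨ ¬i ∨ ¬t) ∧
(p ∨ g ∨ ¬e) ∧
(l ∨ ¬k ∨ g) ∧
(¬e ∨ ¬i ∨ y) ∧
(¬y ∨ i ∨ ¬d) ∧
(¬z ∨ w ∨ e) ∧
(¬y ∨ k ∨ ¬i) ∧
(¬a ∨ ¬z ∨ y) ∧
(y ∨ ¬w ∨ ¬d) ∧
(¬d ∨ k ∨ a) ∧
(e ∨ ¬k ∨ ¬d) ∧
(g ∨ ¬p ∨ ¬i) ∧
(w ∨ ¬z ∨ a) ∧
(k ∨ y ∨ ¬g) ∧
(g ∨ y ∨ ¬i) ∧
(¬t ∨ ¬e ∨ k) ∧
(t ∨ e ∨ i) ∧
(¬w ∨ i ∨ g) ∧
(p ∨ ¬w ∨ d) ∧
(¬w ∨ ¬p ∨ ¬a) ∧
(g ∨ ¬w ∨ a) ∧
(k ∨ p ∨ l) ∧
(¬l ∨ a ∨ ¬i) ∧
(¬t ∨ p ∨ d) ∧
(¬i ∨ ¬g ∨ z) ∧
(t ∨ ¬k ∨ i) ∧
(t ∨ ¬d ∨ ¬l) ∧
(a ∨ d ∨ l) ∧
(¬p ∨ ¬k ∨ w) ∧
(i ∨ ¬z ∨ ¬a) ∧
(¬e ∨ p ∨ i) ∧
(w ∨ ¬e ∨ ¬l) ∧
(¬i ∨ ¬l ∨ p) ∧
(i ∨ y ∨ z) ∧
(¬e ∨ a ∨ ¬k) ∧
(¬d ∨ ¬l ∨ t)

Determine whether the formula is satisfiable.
Yes

Yes, the formula is satisfiable.

One satisfying assignment is: k=False, l=False, g=False, i=False, p=True, a=True, z=False, w=False, e=True, d=False, y=True, t=False

Verification: With this assignment, all 42 clauses evaluate to true.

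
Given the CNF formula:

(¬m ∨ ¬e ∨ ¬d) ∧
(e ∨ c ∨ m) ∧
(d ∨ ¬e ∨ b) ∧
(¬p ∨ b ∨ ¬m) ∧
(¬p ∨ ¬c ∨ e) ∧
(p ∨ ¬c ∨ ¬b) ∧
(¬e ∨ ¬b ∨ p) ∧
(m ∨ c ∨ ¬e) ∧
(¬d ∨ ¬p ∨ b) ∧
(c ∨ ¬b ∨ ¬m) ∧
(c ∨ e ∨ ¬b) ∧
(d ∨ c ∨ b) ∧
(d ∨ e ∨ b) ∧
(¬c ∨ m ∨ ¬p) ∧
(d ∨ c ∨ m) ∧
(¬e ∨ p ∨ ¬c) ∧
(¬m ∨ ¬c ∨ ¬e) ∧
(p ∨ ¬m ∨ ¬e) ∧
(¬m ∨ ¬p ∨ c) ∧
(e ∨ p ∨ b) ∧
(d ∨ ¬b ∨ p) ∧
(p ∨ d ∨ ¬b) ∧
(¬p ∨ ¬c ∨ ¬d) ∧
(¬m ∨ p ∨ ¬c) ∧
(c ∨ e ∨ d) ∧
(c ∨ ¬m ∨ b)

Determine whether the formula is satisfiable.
No

No, the formula is not satisfiable.

No assignment of truth values to the variables can make all 26 clauses true simultaneously.

The formula is UNSAT (unsatisfiable).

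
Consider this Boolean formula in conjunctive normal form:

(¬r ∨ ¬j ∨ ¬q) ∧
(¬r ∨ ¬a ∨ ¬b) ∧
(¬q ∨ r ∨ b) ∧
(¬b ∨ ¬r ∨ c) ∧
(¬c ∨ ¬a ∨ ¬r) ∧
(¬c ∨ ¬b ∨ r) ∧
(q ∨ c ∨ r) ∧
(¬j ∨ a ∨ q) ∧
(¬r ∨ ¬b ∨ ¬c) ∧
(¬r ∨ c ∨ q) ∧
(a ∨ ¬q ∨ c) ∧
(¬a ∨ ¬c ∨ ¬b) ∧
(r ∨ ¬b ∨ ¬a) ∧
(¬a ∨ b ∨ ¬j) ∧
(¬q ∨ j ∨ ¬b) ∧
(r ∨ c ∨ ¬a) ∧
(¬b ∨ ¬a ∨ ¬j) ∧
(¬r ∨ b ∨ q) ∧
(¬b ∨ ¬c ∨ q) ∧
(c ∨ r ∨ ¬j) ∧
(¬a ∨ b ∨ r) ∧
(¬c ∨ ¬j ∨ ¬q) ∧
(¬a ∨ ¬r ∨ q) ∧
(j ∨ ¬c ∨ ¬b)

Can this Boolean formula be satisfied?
Yes

Yes, the formula is satisfiable.

One satisfying assignment is: b=False, j=False, r=True, c=False, q=True, a=True

Verification: With this assignment, all 24 clauses evaluate to true.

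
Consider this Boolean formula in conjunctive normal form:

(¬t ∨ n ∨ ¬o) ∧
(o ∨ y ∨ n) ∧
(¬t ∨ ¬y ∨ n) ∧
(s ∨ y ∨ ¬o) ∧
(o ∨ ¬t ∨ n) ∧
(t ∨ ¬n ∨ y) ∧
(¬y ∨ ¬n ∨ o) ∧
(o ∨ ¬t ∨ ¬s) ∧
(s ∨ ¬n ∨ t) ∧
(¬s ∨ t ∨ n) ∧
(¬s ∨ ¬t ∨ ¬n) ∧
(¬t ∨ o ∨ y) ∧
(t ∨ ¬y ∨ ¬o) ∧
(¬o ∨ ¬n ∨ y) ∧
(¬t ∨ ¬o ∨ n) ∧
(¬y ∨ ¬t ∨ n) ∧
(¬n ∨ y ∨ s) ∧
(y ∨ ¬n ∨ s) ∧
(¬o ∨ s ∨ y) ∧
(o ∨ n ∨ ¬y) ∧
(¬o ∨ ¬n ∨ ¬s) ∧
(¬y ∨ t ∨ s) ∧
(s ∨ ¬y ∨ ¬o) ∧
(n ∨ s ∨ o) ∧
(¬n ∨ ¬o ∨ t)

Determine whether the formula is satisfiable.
No

No, the formula is not satisfiable.

No assignment of truth values to the variables can make all 25 clauses true simultaneously.

The formula is UNSAT (unsatisfiable).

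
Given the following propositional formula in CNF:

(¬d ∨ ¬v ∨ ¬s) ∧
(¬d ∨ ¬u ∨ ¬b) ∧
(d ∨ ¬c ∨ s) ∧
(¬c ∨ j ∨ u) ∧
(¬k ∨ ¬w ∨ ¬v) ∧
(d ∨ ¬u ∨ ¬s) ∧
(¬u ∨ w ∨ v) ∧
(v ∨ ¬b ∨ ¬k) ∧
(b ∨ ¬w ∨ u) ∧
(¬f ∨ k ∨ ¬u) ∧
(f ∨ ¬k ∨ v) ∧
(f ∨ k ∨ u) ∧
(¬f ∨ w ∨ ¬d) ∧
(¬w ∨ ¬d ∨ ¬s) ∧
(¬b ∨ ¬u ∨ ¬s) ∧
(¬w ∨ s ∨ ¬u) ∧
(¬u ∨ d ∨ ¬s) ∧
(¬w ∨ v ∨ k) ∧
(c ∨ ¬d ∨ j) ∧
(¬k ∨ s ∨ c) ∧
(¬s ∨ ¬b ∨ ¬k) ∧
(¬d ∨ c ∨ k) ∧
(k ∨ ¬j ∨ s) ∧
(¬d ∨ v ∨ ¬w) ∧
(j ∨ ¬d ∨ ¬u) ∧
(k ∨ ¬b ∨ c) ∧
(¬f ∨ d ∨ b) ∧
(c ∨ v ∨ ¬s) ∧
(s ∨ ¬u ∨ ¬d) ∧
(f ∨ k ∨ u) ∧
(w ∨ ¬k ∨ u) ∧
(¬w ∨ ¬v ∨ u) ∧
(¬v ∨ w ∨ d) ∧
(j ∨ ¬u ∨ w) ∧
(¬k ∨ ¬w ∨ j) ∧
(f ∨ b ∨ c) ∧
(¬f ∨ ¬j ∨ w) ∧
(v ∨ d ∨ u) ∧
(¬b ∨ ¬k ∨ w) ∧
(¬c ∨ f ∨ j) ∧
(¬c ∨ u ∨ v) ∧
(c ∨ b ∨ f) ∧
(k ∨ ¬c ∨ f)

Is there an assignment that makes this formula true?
No

No, the formula is not satisfiable.

No assignment of truth values to the variables can make all 43 clauses true simultaneously.

The formula is UNSAT (unsatisfiable).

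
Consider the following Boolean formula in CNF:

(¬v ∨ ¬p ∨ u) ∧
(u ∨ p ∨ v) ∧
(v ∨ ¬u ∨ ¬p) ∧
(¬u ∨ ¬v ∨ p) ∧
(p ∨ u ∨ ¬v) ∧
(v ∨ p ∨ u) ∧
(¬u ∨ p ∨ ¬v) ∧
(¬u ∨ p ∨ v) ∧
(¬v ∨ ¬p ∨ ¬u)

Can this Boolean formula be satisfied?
Yes

Yes, the formula is satisfiable.

One satisfying assignment is: v=False, p=True, u=False

Verification: With this assignment, all 9 clauses evaluate to true.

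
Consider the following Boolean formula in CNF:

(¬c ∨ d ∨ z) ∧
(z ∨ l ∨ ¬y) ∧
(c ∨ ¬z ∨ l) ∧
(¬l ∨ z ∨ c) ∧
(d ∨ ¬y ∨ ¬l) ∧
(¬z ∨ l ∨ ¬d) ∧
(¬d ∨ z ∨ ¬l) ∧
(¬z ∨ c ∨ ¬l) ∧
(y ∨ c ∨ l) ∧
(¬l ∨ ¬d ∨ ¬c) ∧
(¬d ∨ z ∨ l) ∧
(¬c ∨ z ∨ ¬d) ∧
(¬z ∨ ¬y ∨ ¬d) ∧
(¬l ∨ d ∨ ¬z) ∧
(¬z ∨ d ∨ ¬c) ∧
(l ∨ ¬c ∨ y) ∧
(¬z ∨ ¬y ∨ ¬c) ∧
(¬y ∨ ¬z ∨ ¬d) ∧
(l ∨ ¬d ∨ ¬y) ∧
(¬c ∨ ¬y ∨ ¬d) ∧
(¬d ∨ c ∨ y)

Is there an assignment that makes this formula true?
No

No, the formula is not satisfiable.

No assignment of truth values to the variables can make all 21 clauses true simultaneously.

The formula is UNSAT (unsatisfiable).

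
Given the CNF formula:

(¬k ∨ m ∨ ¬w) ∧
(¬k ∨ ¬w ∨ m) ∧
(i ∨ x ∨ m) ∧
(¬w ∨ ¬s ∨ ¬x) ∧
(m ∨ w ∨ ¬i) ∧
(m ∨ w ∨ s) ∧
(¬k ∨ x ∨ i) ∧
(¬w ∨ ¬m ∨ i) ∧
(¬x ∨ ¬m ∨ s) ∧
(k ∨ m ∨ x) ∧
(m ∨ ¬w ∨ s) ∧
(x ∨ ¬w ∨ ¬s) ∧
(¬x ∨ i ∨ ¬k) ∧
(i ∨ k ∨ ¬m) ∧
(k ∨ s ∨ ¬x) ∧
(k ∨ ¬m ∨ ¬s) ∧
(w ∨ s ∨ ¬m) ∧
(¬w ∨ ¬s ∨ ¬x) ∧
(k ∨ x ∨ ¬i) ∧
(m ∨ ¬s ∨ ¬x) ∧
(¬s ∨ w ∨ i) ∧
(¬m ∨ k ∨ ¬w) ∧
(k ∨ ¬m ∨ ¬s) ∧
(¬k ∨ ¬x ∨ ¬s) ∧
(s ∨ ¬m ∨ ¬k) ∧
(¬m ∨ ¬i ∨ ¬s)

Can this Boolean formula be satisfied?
No

No, the formula is not satisfiable.

No assignment of truth values to the variables can make all 26 clauses true simultaneously.

The formula is UNSAT (unsatisfiable).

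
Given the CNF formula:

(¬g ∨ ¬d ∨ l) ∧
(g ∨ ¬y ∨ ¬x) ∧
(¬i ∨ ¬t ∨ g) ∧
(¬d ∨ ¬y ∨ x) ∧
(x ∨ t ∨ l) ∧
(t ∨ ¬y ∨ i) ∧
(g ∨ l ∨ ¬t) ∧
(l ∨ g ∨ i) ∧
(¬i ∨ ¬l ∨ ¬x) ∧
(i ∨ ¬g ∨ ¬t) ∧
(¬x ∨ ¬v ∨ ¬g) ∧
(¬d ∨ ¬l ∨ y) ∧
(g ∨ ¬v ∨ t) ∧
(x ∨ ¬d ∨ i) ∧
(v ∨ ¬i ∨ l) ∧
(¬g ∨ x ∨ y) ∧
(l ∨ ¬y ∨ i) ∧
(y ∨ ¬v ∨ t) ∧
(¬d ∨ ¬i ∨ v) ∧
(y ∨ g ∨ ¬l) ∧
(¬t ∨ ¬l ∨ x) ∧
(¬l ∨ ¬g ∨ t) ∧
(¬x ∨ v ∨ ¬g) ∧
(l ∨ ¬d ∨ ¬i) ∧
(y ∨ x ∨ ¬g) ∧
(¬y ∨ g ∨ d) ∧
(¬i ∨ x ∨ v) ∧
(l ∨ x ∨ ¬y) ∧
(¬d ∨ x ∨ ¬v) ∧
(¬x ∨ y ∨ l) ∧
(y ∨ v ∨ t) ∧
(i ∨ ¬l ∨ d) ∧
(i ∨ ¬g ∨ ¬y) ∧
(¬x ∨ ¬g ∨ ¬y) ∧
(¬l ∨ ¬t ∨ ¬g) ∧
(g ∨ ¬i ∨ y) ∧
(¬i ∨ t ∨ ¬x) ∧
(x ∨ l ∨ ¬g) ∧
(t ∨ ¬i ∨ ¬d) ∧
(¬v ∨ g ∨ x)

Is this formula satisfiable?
No

No, the formula is not satisfiable.

No assignment of truth values to the variables can make all 40 clauses true simultaneously.

The formula is UNSAT (unsatisfiable).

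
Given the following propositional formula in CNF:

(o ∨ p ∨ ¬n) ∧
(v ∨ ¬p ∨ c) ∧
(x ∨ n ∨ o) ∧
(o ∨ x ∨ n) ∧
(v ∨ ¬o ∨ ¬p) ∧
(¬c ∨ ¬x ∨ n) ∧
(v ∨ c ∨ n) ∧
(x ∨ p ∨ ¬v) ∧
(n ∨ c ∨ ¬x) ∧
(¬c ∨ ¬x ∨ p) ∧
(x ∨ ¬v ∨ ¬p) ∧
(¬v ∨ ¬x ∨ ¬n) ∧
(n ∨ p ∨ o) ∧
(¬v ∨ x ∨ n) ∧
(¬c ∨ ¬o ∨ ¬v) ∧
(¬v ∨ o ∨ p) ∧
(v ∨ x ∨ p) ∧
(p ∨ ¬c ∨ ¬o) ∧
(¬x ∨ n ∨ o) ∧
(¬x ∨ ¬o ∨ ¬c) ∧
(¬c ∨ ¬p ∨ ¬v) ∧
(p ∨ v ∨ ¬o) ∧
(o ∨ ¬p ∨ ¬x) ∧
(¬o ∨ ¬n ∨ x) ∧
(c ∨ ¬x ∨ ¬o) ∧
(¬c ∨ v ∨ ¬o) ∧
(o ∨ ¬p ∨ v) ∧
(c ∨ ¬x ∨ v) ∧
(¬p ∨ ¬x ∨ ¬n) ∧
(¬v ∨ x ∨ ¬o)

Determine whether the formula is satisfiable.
No

No, the formula is not satisfiable.

No assignment of truth values to the variables can make all 30 clauses true simultaneously.

The formula is UNSAT (unsatisfiable).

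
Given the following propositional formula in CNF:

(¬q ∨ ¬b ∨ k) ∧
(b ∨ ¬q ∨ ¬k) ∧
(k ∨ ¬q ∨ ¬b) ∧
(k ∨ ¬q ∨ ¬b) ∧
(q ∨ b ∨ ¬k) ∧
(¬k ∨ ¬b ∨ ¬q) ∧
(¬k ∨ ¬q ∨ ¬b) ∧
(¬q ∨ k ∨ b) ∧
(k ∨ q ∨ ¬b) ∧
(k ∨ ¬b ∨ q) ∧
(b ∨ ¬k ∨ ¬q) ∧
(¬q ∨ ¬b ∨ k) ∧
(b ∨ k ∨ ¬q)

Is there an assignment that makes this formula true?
Yes

Yes, the formula is satisfiable.

One satisfying assignment is: k=False, q=False, b=False

Verification: With this assignment, all 13 clauses evaluate to true.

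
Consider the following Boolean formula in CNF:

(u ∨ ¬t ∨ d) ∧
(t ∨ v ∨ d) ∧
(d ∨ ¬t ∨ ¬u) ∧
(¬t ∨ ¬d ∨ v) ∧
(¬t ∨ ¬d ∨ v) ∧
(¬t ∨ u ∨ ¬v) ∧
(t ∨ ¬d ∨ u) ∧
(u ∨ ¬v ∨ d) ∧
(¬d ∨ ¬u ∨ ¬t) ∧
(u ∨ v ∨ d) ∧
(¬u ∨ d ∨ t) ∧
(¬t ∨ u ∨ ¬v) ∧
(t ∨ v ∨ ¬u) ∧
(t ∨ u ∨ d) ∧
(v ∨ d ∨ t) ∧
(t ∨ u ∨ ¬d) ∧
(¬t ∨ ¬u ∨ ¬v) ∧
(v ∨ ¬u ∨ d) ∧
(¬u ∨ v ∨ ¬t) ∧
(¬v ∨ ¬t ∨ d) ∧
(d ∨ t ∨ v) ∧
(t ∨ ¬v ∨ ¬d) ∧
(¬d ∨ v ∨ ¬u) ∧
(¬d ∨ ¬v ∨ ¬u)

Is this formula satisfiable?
No

No, the formula is not satisfiable.

No assignment of truth values to the variables can make all 24 clauses true simultaneously.

The formula is UNSAT (unsatisfiable).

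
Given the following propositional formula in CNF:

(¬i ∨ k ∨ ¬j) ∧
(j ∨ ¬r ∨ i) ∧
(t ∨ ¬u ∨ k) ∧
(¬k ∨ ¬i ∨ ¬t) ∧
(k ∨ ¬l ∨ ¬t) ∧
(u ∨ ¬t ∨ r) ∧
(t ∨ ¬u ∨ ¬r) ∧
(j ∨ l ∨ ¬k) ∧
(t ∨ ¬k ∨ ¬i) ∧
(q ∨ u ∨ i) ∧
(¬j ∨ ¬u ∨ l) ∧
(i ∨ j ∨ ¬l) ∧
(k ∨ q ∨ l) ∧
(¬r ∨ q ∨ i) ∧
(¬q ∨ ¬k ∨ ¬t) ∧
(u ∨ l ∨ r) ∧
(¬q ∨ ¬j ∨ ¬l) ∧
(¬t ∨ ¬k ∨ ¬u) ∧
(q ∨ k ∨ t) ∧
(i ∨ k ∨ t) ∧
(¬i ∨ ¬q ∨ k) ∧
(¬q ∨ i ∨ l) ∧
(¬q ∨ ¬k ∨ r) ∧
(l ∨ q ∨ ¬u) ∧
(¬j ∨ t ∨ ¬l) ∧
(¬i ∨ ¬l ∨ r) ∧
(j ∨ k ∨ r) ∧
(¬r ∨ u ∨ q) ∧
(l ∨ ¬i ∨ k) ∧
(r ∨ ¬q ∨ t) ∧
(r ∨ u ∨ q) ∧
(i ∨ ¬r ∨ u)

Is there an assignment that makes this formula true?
No

No, the formula is not satisfiable.

No assignment of truth values to the variables can make all 32 clauses true simultaneously.

The formula is UNSAT (unsatisfiable).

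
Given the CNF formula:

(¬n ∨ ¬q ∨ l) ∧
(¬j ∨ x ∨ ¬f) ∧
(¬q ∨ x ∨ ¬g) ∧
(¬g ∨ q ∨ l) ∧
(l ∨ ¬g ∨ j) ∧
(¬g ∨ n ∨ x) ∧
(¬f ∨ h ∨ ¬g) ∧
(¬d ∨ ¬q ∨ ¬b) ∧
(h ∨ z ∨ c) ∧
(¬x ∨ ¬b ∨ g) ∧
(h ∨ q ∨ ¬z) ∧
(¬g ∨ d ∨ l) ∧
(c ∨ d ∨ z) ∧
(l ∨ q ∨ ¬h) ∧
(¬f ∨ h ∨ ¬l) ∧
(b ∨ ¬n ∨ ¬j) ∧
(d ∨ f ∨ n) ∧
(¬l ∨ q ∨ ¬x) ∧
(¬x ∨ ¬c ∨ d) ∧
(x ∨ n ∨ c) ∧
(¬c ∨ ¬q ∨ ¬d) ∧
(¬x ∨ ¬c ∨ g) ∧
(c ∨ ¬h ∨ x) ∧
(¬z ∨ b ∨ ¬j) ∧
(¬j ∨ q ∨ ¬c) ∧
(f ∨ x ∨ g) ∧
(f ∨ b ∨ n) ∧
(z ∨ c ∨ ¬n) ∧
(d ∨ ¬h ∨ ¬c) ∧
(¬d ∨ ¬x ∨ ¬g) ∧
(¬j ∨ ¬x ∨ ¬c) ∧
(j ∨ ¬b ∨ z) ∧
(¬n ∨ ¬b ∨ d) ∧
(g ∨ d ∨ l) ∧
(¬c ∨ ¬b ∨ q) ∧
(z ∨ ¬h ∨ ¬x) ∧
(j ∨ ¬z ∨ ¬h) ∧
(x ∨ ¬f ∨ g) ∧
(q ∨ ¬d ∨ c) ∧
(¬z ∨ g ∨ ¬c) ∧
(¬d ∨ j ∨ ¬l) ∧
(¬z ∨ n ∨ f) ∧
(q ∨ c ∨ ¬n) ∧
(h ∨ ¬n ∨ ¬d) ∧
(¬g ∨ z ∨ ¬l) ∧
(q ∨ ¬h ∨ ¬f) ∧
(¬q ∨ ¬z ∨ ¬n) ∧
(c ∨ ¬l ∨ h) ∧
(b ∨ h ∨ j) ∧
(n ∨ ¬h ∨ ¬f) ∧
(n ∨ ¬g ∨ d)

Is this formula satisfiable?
No

No, the formula is not satisfiable.

No assignment of truth values to the variables can make all 51 clauses true simultaneously.

The formula is UNSAT (unsatisfiable).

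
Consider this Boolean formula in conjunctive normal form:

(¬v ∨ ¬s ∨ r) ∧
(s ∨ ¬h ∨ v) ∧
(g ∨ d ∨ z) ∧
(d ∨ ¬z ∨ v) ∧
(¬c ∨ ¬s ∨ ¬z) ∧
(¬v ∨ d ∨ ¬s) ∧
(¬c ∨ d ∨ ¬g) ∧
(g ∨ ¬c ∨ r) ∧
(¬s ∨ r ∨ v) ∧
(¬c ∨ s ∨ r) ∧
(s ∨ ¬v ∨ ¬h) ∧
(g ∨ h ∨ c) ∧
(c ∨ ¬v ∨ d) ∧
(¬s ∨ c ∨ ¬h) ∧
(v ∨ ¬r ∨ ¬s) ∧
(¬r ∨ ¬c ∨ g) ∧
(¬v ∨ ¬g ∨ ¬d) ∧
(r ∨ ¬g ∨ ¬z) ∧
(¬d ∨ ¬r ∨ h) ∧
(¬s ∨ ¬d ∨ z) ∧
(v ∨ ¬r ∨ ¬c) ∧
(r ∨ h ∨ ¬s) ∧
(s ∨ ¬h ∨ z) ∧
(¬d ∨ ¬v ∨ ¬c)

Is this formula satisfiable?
Yes

Yes, the formula is satisfiable.

One satisfying assignment is: s=False, v=False, g=True, h=False, c=False, r=False, d=True, z=False

Verification: With this assignment, all 24 clauses evaluate to true.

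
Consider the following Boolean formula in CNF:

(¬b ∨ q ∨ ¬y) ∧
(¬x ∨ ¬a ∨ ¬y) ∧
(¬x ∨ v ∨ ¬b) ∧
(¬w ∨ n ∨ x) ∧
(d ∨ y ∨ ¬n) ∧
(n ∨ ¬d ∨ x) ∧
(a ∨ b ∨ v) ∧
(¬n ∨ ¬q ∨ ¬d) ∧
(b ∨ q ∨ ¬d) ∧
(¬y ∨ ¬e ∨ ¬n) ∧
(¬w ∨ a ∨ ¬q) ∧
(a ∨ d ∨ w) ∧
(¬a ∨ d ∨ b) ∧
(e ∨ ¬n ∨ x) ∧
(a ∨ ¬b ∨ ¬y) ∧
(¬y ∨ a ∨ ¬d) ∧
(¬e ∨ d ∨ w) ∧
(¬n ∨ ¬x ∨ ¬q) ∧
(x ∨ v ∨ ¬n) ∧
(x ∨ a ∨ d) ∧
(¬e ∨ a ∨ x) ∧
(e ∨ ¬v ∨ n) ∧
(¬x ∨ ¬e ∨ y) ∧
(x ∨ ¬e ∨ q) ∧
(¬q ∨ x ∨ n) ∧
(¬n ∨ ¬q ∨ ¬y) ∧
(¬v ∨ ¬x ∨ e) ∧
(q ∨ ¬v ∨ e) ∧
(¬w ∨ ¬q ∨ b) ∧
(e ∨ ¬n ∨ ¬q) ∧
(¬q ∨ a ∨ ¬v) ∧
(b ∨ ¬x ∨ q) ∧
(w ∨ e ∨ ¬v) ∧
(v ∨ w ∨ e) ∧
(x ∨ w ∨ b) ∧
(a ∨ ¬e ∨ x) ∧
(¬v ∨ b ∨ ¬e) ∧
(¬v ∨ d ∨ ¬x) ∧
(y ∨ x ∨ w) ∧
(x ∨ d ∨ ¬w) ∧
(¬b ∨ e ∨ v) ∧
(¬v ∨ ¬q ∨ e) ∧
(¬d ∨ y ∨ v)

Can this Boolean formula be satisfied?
No

No, the formula is not satisfiable.

No assignment of truth values to the variables can make all 43 clauses true simultaneously.

The formula is UNSAT (unsatisfiable).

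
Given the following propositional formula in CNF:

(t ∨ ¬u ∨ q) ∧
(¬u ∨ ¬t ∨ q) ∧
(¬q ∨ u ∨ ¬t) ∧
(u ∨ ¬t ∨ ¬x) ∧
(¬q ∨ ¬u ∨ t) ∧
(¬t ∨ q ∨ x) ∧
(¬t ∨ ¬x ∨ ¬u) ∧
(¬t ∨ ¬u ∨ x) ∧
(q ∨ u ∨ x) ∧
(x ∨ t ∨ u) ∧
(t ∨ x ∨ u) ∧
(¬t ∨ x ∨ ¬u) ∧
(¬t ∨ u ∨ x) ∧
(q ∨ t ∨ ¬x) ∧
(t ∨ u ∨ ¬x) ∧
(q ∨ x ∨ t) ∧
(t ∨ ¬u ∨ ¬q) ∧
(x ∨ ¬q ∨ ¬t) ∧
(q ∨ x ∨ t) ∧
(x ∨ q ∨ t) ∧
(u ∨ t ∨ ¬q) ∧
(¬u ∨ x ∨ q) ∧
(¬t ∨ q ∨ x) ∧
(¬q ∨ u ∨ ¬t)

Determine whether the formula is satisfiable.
No

No, the formula is not satisfiable.

No assignment of truth values to the variables can make all 24 clauses true simultaneously.

The formula is UNSAT (unsatisfiable).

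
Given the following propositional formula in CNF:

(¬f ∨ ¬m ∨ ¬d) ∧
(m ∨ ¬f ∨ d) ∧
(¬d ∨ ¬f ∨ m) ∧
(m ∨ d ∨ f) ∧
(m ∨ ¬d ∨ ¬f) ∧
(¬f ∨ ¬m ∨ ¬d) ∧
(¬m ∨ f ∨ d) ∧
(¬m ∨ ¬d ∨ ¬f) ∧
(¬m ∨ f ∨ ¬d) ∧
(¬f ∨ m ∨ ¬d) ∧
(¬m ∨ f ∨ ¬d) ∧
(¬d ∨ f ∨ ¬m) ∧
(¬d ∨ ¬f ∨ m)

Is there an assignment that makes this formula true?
Yes

Yes, the formula is satisfiable.

One satisfying assignment is: f=True, m=True, d=False

Verification: With this assignment, all 13 clauses evaluate to true.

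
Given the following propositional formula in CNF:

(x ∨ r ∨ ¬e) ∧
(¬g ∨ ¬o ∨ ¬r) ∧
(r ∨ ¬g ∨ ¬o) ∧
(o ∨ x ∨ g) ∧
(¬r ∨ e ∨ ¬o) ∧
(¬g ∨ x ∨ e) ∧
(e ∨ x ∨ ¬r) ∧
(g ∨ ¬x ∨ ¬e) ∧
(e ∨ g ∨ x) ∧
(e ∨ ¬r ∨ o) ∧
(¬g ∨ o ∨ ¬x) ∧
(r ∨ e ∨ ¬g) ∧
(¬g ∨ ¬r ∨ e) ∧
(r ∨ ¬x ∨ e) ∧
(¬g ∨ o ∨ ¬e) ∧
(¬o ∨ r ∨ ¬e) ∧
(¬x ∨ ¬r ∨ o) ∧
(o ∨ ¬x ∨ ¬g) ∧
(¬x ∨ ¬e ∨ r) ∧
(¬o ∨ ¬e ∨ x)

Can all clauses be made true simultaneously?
No

No, the formula is not satisfiable.

No assignment of truth values to the variables can make all 20 clauses true simultaneously.

The formula is UNSAT (unsatisfiable).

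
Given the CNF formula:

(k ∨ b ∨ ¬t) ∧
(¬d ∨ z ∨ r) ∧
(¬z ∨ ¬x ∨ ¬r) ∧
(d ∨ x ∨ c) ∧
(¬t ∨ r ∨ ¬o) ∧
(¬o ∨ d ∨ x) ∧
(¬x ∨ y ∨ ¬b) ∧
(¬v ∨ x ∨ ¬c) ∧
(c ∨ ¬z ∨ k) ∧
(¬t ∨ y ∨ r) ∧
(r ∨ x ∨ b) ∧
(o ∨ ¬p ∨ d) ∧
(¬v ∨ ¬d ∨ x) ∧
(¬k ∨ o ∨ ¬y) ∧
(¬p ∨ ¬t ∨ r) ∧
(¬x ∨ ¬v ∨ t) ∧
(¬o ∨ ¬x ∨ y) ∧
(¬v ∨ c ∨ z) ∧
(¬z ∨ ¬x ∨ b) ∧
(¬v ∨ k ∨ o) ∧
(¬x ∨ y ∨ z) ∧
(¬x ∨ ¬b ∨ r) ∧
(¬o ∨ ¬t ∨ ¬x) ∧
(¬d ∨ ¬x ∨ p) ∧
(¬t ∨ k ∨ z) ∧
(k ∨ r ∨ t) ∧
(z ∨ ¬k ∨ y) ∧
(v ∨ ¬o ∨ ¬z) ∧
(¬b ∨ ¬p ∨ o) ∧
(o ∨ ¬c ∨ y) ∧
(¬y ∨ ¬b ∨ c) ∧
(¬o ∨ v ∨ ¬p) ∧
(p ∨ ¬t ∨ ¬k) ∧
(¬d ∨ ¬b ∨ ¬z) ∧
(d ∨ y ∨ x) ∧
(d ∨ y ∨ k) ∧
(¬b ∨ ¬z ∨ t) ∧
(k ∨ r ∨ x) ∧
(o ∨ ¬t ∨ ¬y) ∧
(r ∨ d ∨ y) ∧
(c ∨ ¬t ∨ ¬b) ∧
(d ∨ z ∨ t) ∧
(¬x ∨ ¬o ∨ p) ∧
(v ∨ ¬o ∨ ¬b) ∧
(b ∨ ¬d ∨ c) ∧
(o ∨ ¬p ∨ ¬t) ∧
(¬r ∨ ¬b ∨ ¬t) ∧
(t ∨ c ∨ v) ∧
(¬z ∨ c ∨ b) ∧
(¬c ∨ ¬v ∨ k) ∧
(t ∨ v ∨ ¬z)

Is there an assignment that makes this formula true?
Yes

Yes, the formula is satisfiable.

One satisfying assignment is: c=True, t=False, x=False, z=False, o=True, p=False, b=False, k=False, d=True, r=True, y=False, v=False

Verification: With this assignment, all 51 clauses evaluate to true.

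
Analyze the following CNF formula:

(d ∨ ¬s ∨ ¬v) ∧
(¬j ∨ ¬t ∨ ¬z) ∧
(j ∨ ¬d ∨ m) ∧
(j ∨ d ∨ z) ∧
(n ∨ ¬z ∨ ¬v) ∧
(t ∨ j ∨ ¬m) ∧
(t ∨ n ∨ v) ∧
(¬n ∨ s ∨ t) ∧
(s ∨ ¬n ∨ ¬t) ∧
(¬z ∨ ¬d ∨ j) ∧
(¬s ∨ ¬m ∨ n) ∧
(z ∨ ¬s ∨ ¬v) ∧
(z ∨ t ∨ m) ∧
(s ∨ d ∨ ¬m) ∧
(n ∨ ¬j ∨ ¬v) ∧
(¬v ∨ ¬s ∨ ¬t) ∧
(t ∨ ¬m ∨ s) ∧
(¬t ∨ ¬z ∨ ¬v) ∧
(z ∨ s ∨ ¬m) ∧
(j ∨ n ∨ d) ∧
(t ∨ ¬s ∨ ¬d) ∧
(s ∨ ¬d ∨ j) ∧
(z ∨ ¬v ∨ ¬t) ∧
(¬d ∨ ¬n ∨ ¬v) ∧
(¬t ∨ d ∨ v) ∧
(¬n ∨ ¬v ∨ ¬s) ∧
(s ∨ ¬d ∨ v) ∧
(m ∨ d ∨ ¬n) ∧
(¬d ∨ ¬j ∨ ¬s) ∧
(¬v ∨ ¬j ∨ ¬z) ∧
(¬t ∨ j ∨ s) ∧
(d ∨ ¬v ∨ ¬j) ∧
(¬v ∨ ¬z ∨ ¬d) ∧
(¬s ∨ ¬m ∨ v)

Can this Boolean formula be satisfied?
No

No, the formula is not satisfiable.

No assignment of truth values to the variables can make all 34 clauses true simultaneously.

The formula is UNSAT (unsatisfiable).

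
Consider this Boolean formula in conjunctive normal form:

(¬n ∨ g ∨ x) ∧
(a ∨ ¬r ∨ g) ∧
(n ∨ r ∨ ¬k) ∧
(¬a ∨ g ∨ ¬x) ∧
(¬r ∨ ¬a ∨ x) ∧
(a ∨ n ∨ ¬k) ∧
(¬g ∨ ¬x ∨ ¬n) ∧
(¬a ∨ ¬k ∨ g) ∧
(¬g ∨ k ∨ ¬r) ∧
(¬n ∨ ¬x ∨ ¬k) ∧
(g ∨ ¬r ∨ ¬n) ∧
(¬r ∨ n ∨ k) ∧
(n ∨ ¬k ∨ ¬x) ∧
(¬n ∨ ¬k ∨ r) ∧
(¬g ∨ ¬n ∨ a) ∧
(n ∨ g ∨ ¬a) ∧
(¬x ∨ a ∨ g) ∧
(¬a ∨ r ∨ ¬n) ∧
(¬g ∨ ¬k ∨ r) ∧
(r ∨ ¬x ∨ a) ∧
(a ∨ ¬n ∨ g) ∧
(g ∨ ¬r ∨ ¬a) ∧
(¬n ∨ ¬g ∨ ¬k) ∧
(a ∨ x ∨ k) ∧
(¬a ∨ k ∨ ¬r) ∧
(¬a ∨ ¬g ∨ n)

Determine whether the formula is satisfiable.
No

No, the formula is not satisfiable.

No assignment of truth values to the variables can make all 26 clauses true simultaneously.

The formula is UNSAT (unsatisfiable).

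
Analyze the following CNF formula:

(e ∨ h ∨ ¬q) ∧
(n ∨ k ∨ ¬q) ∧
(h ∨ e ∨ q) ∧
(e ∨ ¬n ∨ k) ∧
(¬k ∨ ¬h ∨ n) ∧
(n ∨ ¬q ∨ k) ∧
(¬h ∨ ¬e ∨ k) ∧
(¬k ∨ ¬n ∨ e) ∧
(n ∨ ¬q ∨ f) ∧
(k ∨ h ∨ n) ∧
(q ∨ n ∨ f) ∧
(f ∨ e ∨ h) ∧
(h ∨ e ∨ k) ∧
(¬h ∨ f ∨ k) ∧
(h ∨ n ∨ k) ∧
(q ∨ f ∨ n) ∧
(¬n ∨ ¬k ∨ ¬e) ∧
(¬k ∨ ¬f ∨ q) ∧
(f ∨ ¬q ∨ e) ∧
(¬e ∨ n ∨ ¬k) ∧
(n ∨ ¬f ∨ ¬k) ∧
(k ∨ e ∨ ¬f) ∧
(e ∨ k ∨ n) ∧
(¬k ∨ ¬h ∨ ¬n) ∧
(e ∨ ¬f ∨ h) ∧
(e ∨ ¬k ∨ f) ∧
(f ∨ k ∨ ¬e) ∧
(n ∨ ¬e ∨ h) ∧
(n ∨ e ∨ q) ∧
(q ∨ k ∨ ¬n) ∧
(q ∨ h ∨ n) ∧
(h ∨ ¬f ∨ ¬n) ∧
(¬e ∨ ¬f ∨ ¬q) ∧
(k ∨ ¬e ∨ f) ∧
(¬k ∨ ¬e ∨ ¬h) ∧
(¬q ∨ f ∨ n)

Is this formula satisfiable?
No

No, the formula is not satisfiable.

No assignment of truth values to the variables can make all 36 clauses true simultaneously.

The formula is UNSAT (unsatisfiable).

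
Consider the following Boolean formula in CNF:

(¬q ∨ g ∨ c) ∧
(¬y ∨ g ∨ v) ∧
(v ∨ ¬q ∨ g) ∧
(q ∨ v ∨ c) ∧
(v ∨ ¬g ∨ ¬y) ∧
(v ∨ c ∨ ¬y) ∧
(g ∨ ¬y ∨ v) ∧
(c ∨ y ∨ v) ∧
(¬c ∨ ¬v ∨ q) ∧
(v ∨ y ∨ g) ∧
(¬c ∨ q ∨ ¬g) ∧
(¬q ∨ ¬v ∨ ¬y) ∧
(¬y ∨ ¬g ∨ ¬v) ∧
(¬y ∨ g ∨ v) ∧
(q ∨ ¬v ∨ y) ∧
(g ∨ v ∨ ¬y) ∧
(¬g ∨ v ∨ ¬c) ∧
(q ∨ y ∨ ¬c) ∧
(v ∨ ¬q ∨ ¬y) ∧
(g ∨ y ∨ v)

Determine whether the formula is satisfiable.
Yes

Yes, the formula is satisfiable.

One satisfying assignment is: v=True, y=False, c=False, g=True, q=True

Verification: With this assignment, all 20 clauses evaluate to true.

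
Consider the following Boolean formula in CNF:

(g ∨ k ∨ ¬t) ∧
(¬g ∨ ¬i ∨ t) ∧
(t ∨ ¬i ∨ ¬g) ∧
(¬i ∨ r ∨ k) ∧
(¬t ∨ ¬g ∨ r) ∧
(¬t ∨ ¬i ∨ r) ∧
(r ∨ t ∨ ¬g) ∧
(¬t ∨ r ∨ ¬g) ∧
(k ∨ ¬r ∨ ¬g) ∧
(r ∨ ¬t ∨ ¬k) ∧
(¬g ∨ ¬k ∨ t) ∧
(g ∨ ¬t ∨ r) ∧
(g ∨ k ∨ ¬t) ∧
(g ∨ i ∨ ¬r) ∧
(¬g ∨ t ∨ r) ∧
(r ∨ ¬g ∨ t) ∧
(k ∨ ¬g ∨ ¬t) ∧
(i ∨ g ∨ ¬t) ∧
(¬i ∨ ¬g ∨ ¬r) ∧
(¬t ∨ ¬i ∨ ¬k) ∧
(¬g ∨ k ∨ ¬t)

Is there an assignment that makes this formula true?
Yes

Yes, the formula is satisfiable.

One satisfying assignment is: k=False, i=False, r=False, t=False, g=False

Verification: With this assignment, all 21 clauses evaluate to true.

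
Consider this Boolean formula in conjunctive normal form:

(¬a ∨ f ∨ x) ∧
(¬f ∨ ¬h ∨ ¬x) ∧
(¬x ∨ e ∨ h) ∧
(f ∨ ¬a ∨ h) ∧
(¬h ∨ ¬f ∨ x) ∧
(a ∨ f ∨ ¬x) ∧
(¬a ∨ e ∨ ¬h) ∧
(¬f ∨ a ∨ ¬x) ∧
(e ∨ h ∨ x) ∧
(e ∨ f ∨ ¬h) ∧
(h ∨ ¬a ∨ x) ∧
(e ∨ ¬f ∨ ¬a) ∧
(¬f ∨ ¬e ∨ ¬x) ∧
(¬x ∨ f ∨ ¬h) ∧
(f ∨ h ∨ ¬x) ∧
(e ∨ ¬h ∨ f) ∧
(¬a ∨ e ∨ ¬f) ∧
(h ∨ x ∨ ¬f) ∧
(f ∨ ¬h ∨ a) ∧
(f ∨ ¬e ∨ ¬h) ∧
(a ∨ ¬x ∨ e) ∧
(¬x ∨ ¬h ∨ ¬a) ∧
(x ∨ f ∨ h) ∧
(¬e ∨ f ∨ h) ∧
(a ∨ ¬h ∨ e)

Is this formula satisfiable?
No

No, the formula is not satisfiable.

No assignment of truth values to the variables can make all 25 clauses true simultaneously.

The formula is UNSAT (unsatisfiable).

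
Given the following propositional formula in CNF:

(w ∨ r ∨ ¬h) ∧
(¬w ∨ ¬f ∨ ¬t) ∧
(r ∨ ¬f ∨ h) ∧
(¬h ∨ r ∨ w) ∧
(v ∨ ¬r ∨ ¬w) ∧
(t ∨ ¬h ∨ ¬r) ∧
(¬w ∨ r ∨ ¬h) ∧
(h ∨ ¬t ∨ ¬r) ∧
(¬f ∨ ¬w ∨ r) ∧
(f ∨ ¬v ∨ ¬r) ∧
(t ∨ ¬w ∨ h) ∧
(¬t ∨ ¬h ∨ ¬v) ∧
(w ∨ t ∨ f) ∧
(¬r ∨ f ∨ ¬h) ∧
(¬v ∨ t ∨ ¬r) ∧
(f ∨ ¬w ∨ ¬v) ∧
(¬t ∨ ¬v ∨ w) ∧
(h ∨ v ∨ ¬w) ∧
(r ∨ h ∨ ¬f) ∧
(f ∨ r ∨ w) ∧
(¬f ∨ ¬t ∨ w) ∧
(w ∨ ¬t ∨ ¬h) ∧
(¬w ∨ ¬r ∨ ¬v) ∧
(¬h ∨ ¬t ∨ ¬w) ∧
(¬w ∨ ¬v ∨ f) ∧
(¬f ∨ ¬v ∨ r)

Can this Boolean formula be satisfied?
Yes

Yes, the formula is satisfiable.

One satisfying assignment is: h=False, r=True, f=True, t=False, w=False, v=False

Verification: With this assignment, all 26 clauses evaluate to true.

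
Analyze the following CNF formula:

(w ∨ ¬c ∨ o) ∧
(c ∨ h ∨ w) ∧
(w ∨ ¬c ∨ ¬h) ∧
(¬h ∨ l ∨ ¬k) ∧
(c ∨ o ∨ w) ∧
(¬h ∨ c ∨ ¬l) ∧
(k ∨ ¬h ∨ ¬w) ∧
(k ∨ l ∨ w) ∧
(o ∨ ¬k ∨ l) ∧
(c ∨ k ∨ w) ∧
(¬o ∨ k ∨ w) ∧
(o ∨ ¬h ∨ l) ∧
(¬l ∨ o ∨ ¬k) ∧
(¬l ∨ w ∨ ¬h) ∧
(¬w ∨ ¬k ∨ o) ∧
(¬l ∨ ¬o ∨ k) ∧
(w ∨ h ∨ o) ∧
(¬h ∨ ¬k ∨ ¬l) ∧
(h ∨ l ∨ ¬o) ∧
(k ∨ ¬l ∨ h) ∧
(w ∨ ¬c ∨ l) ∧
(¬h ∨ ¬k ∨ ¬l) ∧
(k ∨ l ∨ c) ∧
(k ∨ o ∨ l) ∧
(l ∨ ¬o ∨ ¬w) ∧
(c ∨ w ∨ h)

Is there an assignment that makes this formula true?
Yes

Yes, the formula is satisfiable.

One satisfying assignment is: k=True, o=True, l=True, h=False, c=False, w=True

Verification: With this assignment, all 26 clauses evaluate to true.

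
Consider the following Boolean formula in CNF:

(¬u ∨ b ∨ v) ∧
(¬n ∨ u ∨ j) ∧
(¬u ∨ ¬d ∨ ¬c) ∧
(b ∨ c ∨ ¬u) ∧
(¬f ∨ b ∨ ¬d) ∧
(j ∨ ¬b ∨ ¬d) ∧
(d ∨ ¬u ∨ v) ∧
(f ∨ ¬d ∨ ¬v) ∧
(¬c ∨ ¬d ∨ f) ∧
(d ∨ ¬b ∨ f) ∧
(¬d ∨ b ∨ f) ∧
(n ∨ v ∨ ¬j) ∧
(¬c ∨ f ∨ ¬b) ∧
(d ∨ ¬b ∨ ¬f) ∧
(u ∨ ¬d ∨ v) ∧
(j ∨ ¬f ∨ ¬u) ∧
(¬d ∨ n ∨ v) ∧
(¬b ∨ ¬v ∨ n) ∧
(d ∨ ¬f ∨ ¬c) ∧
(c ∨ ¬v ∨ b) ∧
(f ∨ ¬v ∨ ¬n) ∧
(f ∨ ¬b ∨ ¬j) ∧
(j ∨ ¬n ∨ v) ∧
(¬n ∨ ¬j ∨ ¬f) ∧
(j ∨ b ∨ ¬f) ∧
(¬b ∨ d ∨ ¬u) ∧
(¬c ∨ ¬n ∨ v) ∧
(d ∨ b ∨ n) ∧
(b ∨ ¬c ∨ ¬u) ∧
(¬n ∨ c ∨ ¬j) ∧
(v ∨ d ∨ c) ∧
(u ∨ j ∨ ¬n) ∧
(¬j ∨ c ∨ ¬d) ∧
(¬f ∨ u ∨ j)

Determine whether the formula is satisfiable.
No

No, the formula is not satisfiable.

No assignment of truth values to the variables can make all 34 clauses true simultaneously.

The formula is UNSAT (unsatisfiable).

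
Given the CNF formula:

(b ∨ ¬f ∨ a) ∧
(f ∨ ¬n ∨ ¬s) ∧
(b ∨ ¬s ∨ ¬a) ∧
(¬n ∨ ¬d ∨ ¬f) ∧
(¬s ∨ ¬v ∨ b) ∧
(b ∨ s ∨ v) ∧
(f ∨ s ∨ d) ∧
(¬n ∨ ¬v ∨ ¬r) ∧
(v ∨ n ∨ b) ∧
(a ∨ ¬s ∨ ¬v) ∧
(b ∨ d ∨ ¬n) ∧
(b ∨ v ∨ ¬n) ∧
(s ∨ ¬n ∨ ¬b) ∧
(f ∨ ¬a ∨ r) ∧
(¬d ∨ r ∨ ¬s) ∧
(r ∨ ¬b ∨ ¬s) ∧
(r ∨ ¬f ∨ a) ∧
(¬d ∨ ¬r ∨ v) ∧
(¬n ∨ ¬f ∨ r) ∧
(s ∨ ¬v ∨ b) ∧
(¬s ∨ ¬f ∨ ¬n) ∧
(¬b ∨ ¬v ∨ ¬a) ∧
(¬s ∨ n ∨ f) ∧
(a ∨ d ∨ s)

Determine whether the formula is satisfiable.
Yes

Yes, the formula is satisfiable.

One satisfying assignment is: a=True, s=False, d=False, r=False, v=False, n=False, b=True, f=True

Verification: With this assignment, all 24 clauses evaluate to true.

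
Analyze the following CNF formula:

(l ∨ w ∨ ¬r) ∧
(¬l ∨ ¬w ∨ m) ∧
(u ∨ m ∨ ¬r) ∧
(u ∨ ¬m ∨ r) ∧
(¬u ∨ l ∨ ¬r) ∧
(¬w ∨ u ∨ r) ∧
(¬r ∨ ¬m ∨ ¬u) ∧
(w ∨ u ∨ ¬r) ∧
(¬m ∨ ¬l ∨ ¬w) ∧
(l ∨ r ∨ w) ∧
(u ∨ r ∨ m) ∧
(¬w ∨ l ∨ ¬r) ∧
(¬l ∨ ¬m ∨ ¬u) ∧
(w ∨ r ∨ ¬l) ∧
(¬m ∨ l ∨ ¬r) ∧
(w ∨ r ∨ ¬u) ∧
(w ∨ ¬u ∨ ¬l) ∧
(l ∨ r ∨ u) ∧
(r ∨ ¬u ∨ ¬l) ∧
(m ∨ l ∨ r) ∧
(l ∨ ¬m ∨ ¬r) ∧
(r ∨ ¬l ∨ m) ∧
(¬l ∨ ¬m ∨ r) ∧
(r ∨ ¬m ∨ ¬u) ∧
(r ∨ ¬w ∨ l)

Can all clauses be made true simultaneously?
No

No, the formula is not satisfiable.

No assignment of truth values to the variables can make all 25 clauses true simultaneously.

The formula is UNSAT (unsatisfiable).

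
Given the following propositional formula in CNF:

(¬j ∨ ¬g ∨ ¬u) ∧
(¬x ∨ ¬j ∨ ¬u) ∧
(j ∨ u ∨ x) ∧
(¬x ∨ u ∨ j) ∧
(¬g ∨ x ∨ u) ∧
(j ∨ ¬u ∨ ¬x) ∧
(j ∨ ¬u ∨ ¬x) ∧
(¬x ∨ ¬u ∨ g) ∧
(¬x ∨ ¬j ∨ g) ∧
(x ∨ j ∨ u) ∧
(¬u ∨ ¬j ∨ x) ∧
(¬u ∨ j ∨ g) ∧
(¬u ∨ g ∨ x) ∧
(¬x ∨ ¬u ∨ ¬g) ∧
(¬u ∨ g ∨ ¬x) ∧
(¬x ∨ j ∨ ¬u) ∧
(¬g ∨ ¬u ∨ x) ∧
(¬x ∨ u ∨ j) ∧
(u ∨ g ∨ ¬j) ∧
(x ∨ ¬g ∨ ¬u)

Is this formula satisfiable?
Yes

Yes, the formula is satisfiable.

One satisfying assignment is: j=True, x=True, g=True, u=False

Verification: With this assignment, all 20 clauses evaluate to true.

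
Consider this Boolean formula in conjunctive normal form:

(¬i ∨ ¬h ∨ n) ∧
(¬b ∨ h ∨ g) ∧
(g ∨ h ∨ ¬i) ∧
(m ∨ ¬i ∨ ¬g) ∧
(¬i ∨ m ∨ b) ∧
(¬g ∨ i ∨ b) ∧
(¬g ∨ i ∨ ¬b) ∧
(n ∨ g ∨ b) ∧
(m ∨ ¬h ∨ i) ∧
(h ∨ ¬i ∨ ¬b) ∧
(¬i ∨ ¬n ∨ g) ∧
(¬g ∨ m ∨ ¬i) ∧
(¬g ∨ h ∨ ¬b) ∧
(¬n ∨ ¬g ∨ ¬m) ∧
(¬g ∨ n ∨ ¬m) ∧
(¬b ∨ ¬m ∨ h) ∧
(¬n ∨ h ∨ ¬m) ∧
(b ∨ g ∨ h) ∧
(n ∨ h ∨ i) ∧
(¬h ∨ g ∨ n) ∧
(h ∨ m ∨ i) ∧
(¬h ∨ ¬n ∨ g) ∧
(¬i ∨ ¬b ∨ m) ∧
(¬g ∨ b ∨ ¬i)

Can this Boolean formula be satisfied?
No

No, the formula is not satisfiable.

No assignment of truth values to the variables can make all 24 clauses true simultaneously.

The formula is UNSAT (unsatisfiable).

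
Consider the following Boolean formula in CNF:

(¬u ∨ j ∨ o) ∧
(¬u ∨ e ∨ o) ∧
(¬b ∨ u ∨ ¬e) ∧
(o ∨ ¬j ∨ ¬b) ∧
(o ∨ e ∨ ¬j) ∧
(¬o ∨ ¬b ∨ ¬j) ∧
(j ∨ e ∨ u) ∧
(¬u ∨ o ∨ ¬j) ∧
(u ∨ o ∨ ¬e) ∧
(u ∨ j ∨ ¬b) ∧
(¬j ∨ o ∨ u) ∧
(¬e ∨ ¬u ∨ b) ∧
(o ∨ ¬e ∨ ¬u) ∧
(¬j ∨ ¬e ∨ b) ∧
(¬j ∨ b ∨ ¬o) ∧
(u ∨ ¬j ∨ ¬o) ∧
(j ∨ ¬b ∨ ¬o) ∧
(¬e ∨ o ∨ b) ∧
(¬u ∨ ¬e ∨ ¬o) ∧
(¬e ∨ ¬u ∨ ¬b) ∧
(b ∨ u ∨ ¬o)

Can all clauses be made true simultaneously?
Yes

Yes, the formula is satisfiable.

One satisfying assignment is: j=False, u=True, b=False, o=True, e=False

Verification: With this assignment, all 21 clauses evaluate to true.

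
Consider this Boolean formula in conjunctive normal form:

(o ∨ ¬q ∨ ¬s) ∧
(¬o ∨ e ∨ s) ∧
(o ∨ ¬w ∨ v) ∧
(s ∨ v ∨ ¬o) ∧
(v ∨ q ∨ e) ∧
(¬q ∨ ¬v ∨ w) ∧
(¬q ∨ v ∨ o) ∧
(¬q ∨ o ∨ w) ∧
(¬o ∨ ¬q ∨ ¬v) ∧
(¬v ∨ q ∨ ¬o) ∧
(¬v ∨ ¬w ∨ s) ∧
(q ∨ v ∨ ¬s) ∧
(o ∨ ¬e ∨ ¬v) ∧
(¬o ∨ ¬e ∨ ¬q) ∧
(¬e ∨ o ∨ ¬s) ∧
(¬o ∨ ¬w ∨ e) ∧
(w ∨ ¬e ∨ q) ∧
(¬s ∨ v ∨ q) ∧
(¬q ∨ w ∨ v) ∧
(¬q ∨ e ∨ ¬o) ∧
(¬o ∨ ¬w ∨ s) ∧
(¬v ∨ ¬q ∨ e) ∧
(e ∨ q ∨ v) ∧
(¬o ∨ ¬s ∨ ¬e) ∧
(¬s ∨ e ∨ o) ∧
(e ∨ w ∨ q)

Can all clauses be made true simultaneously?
No

No, the formula is not satisfiable.

No assignment of truth values to the variables can make all 26 clauses true simultaneously.

The formula is UNSAT (unsatisfiable).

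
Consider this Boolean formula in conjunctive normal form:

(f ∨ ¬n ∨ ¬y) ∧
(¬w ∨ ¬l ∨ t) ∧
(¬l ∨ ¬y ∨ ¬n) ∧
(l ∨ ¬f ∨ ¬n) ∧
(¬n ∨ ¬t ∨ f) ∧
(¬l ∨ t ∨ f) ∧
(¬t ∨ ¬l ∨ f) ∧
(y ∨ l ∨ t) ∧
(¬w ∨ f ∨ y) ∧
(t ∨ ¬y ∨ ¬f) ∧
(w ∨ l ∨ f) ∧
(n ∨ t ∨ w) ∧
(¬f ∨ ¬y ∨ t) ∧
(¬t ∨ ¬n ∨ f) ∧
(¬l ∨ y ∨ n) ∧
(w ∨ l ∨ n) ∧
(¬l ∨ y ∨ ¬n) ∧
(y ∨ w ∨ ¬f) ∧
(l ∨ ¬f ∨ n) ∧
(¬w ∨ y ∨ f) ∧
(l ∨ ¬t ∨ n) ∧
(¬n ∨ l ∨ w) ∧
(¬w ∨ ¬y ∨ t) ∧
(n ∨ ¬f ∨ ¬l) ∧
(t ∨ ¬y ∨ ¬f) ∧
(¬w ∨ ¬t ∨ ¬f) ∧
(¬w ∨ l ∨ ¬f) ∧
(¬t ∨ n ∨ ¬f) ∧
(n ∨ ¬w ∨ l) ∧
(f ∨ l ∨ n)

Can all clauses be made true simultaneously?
No

No, the formula is not satisfiable.

No assignment of truth values to the variables can make all 30 clauses true simultaneously.

The formula is UNSAT (unsatisfiable).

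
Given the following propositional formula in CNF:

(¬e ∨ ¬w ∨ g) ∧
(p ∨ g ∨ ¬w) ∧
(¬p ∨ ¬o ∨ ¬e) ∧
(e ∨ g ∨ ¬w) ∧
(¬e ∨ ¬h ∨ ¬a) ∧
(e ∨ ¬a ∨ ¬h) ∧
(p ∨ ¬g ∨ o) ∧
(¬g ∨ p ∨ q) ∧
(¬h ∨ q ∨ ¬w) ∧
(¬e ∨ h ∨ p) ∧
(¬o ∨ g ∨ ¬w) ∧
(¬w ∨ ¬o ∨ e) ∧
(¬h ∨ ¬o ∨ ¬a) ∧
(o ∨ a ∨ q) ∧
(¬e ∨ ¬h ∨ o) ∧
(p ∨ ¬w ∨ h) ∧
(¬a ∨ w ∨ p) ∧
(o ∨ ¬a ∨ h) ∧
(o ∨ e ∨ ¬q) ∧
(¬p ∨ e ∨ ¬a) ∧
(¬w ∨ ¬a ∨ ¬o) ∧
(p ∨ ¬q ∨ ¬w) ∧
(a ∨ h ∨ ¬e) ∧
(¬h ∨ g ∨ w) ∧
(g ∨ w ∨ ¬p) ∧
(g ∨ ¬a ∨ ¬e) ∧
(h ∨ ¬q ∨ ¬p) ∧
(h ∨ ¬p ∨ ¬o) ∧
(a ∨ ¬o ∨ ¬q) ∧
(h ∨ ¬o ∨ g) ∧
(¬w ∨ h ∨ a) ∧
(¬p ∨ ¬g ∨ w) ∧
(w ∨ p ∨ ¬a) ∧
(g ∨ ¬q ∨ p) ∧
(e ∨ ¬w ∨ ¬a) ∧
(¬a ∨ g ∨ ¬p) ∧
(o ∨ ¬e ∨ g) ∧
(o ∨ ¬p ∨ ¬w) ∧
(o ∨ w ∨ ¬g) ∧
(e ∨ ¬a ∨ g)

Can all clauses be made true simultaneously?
No

No, the formula is not satisfiable.

No assignment of truth values to the variables can make all 40 clauses true simultaneously.

The formula is UNSAT (unsatisfiable).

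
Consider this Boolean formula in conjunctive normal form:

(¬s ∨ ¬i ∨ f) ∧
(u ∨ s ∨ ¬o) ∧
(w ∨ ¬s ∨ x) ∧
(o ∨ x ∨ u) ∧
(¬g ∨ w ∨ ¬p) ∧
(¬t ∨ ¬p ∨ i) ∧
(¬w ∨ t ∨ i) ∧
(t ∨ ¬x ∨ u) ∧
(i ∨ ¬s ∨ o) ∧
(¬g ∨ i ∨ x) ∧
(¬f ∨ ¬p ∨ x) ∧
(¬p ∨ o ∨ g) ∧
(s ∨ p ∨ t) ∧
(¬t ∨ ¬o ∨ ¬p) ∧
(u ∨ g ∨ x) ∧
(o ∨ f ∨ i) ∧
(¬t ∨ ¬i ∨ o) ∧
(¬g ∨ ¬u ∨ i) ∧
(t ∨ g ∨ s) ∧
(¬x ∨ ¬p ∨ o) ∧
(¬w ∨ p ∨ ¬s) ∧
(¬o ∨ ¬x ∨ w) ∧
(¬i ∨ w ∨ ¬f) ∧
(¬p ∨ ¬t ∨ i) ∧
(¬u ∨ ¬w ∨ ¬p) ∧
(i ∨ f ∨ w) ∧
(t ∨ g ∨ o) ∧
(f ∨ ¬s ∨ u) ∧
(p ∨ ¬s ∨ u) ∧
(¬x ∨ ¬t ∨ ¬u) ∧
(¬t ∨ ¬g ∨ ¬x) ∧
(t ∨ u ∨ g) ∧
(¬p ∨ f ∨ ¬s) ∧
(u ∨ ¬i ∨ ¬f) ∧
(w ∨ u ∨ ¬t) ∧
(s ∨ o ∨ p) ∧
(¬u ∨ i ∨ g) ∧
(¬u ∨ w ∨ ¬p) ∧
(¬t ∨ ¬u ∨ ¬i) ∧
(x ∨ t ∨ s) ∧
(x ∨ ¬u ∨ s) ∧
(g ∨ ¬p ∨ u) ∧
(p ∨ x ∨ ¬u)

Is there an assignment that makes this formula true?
No

No, the formula is not satisfiable.

No assignment of truth values to the variables can make all 43 clauses true simultaneously.

The formula is UNSAT (unsatisfiable).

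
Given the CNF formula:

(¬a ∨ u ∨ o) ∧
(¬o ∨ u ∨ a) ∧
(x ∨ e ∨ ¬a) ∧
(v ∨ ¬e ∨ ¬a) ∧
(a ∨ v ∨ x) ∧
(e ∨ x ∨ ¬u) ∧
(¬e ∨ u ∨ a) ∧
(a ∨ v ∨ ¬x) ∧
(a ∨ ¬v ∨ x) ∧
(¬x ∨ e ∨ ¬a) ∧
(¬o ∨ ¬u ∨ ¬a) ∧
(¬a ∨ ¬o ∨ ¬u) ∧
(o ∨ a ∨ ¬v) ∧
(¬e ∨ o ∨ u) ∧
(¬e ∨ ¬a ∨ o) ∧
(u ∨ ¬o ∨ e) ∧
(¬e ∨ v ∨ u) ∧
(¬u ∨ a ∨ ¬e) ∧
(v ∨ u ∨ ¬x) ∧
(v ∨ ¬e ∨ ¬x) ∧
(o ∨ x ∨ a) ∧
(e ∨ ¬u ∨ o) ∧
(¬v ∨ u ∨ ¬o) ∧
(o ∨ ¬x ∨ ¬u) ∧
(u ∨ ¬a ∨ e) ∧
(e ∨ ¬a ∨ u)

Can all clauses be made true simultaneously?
Yes

Yes, the formula is satisfiable.

One satisfying assignment is: u=True, v=True, a=False, e=False, x=True, o=True

Verification: With this assignment, all 26 clauses evaluate to true.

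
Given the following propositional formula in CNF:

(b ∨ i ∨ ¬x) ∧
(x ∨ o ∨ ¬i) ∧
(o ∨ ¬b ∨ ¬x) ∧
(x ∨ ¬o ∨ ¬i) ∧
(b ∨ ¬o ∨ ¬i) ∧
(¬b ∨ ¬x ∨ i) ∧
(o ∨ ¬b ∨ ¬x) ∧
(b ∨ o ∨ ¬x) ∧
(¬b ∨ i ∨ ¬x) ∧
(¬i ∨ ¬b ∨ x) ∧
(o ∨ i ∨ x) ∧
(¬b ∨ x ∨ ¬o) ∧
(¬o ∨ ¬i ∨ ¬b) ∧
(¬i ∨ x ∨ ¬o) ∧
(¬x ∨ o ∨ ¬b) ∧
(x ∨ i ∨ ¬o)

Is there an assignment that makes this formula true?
No

No, the formula is not satisfiable.

No assignment of truth values to the variables can make all 16 clauses true simultaneously.

The formula is UNSAT (unsatisfiable).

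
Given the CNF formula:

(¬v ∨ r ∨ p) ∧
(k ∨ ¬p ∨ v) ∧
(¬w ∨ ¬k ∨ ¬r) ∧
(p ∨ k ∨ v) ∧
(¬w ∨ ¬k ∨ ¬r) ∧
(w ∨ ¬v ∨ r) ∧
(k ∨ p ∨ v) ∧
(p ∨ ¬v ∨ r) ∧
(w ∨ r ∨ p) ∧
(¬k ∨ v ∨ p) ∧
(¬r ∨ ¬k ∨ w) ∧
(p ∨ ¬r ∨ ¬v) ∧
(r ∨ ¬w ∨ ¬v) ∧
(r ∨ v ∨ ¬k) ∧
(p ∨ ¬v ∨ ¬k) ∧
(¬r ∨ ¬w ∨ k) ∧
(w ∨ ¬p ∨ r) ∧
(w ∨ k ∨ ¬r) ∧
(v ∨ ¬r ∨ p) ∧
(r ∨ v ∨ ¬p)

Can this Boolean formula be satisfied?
No

No, the formula is not satisfiable.

No assignment of truth values to the variables can make all 20 clauses true simultaneously.

The formula is UNSAT (unsatisfiable).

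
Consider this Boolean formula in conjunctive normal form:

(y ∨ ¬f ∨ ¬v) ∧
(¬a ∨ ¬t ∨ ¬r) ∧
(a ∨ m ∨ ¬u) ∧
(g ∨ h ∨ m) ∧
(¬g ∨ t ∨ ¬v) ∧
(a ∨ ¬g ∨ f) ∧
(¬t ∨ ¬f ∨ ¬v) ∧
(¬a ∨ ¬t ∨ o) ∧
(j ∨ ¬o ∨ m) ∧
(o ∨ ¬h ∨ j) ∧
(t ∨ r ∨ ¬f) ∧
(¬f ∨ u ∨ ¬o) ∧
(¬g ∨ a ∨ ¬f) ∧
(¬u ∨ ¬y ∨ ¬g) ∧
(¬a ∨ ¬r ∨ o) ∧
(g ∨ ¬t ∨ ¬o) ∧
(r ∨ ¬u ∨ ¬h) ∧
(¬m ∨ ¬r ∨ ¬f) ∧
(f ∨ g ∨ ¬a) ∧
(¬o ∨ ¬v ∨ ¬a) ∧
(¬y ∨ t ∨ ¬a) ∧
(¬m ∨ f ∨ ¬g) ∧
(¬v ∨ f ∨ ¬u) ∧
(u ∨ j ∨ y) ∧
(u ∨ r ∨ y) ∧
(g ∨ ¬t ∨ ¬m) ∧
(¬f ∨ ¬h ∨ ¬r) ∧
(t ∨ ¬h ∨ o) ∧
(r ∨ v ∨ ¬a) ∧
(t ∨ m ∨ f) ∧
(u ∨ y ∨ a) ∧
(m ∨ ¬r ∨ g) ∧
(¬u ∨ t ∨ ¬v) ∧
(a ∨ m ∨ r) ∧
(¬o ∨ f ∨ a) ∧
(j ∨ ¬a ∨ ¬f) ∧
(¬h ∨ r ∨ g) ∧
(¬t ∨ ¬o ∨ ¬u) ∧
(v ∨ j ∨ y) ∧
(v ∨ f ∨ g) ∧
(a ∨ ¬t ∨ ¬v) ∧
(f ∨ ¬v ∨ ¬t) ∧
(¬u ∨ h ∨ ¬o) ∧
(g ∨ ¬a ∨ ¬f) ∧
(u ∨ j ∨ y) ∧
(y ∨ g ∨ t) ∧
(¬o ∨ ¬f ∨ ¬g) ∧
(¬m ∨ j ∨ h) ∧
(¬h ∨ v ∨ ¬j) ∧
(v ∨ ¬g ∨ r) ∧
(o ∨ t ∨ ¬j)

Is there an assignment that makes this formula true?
No

No, the formula is not satisfiable.

No assignment of truth values to the variables can make all 51 clauses true simultaneously.

The formula is UNSAT (unsatisfiable).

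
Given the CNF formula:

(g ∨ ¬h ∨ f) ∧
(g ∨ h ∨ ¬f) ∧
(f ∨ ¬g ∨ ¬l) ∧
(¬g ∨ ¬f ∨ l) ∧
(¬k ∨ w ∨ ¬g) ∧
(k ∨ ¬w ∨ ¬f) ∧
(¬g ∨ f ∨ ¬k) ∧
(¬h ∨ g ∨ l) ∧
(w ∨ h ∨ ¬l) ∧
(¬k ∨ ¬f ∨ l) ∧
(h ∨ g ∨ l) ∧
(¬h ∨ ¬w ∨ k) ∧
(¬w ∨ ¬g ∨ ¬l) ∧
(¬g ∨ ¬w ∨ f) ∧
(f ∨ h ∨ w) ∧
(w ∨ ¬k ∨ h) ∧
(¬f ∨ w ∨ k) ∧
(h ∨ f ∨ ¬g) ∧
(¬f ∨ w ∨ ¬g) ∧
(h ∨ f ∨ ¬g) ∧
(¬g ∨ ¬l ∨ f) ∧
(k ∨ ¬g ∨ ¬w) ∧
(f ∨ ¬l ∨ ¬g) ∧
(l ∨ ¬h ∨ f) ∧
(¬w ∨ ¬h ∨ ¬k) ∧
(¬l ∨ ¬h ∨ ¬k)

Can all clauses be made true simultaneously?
Yes

Yes, the formula is satisfiable.

One satisfying assignment is: h=False, f=False, g=False, l=True, k=False, w=True

Verification: With this assignment, all 26 clauses evaluate to true.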